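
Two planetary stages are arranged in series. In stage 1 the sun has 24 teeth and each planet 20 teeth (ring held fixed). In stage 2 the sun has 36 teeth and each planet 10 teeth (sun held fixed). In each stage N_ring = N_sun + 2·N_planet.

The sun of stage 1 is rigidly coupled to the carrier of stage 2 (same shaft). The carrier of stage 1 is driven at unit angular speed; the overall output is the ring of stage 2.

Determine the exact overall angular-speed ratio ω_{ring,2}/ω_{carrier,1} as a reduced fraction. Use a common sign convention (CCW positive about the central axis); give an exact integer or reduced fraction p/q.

Stage 1: N_ring = 24 + 2·20 = 64
Stage 1: 24(ω_s−ω_c) = −64(ω_r−ω_c),  ω_r=0, ω_c=1
Stage 1: ω_s = 1 − (64/24)(0−1) = 11/3
  ⇒ ω_s¹/ω_c¹ = 11/3
Stage 2: N_ring = 36 + 2·10 = 56
Stage 2: 36(ω_s−ω_c) = −56(ω_r−ω_c),  ω_s=0, ω_c=1
Stage 2: ω_r = 1 − (36/56)(0−1) = 23/14
  ⇒ ω_r²/ω_c² = 23/14
Coupling ω_c² = ω_s¹ ⇒ overall = 11/3 × 23/14 = 253/42

253/42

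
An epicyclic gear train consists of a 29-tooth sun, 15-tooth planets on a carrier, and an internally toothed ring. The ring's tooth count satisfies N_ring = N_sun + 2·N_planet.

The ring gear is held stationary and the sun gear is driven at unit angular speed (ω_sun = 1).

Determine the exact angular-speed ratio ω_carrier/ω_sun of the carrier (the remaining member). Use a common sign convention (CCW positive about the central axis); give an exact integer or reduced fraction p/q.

N_ring = 29 + 2·15 = 59
29(ω_s−ω_c) = −59(ω_r−ω_c),  ω_r=0, ω_s=1
29(1−ω_c) = −59(0−ω_c)  ⇒  88ω_c = 29  ⇒  ω_c = 29/88
ω_c/ω_s = 29/88

29/88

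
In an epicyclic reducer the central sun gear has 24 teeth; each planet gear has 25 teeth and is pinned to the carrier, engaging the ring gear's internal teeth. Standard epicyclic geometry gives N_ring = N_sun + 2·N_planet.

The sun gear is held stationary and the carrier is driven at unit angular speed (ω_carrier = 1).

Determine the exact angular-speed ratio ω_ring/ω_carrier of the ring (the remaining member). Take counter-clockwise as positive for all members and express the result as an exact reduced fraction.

N_ring = 24 + 2·25 = 74
24(ω_s−ω_c) = −74(ω_r−ω_c),  ω_s=0, ω_c=1
ω_r = 1 − (24/74)(0−1) = 49/37
ω_r/ω_c = 49/37

49/37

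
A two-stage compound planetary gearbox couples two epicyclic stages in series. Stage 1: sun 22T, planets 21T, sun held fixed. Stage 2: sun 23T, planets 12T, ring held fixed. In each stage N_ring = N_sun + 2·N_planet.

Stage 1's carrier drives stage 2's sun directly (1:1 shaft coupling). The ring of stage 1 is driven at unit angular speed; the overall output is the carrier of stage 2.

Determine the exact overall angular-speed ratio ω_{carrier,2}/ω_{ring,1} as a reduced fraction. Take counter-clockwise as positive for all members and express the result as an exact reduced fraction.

Stage 1: N_ring = 22 + 2·21 = 64
Stage 1: 22(ω_s−ω_c) = −64(ω_r−ω_c),  ω_s=0, ω_r=1
Stage 1: 22(0−ω_c) = −64(1−ω_c)  ⇒  86ω_c = 64  ⇒  ω_c = 32/43
  ⇒ ω_c¹/ω_r¹ = 32/43
Stage 2: N_ring = 23 + 2·12 = 47
Stage 2: 23(ω_s−ω_c) = −47(ω_r−ω_c),  ω_r=0, ω_s=1
Stage 2: 23(1−ω_c) = −47(0−ω_c)  ⇒  70ω_c = 23  ⇒  ω_c = 23/70
  ⇒ ω_c²/ω_s² = 23/70
Coupling ω_s² = ω_c¹ ⇒ overall = 32/43 × 23/70 = 368/1505

368/1505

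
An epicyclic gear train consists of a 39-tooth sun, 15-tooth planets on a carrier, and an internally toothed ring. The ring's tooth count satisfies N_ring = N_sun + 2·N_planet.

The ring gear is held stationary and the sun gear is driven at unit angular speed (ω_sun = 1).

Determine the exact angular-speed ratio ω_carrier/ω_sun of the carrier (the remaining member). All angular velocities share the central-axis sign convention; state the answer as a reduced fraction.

13/36

N_ring = 39 + 2·15 = 69
39(ω_s−ω_c) = −69(ω_r−ω_c),  ω_r=0, ω_s=1
39(1−ω_c) = −69(0−ω_c)  ⇒  108ω_c = 39  ⇒  ω_c = 13/36
ω_c/ω_s = 13/36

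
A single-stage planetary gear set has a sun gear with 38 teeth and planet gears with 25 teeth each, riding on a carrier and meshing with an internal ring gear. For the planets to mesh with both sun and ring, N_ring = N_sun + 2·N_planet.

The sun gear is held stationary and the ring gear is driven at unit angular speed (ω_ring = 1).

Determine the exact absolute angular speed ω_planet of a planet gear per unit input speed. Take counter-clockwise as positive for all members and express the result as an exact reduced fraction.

N_ring = 38 + 2·25 = 88
38(ω_s−ω_c) = −88(ω_r−ω_c),  ω_s=0, ω_r=1
38(0−ω_c) = −88(1−ω_c)  ⇒  126ω_c = 88  ⇒  ω_c = 44/63
sun–planet: 38·(0−44/63) = −25·(ω_p−ω_c)  ⇒  ω_p−ω_c = −(38/25)·(-44/63) = 1672/1575
ω_p = 44/63 + 1672/1575 = 44/25

44/25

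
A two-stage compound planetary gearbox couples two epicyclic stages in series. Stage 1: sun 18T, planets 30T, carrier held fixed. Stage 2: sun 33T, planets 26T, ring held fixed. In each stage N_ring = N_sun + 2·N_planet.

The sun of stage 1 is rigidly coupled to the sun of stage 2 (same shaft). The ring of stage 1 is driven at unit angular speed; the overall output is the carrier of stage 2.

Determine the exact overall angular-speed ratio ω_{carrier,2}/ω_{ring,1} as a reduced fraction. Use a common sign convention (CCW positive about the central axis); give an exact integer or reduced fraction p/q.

Stage 1: N_ring = 18 + 2·30 = 78
Stage 1: 18(ω_s−ω_c) = −78(ω_r−ω_c),  ω_c=0, ω_r=1
Stage 1: ω_s = 0 − (78/18)(1−0) = -13/3
  ⇒ ω_s¹/ω_r¹ = -13/3
Stage 2: N_ring = 33 + 2·26 = 85
Stage 2: 33(ω_s−ω_c) = −85(ω_r−ω_c),  ω_r=0, ω_s=1
Stage 2: 33(1−ω_c) = −85(0−ω_c)  ⇒  118ω_c = 33  ⇒  ω_c = 33/118
  ⇒ ω_c²/ω_s² = 33/118
Coupling ω_s² = ω_s¹ ⇒ overall = -13/3 × 33/118 = -143/118

-143/118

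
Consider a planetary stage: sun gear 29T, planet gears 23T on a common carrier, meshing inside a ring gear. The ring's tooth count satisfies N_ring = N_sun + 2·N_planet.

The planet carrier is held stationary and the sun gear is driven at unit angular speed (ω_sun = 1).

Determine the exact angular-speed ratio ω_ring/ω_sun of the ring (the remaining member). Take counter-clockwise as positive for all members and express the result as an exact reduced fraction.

N_ring = 29 + 2·23 = 75
29(ω_s−ω_c) = −75(ω_r−ω_c),  ω_c=0, ω_s=1
ω_r = 0 − (29/75)(1−0) = -29/75
ω_r/ω_s = -29/75

-29/75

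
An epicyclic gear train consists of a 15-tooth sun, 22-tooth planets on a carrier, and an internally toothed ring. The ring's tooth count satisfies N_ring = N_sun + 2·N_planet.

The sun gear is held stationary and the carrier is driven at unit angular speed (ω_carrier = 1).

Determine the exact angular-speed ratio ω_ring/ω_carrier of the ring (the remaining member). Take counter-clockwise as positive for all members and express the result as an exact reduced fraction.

74/59

N_ring = 15 + 2·22 = 59
15(ω_s−ω_c) = −59(ω_r−ω_c),  ω_s=0, ω_c=1
ω_r = 1 − (15/59)(0−1) = 74/59
ω_r/ω_c = 74/59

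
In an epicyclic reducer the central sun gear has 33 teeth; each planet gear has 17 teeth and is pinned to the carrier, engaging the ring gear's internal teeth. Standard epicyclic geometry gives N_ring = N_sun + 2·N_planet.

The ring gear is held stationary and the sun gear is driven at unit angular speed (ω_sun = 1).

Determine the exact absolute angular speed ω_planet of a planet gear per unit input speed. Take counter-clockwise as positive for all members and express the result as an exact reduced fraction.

-33/34

N_ring = 33 + 2·17 = 67
33(ω_s−ω_c) = −67(ω_r−ω_c),  ω_r=0, ω_s=1
33(1−ω_c) = −67(0−ω_c)  ⇒  100ω_c = 33  ⇒  ω_c = 33/100
sun–planet: 33·(1−33/100) = −17·(ω_p−ω_c)  ⇒  ω_p−ω_c = −(33/17)·(67/100) = -2211/1700
ω_p = 33/100 − 2211/1700 = -33/34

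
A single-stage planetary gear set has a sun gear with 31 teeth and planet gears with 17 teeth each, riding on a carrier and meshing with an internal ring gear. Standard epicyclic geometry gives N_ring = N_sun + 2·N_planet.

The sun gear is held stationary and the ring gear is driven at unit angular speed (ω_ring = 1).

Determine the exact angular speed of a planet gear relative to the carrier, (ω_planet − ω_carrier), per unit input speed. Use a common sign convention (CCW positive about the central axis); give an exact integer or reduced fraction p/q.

2015/1632

N_ring = 31 + 2·17 = 65
31(ω_s−ω_c) = −65(ω_r−ω_c),  ω_s=0, ω_r=1
31(0−ω_c) = −65(1−ω_c)  ⇒  96ω_c = 65  ⇒  ω_c = 65/96
sun–planet: 31·(0−65/96) = −17·(ω_p−ω_c)  ⇒  ω_p−ω_c = −(31/17)·(-65/96) = 2015/1632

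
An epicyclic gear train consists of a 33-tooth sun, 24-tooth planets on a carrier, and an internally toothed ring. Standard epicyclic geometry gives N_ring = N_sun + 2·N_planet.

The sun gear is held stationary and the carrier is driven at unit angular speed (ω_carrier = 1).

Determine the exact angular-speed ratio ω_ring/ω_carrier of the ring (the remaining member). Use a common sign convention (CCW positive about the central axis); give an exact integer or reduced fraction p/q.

38/27

N_ring = 33 + 2·24 = 81
33(ω_s−ω_c) = −81(ω_r−ω_c),  ω_s=0, ω_c=1
ω_r = 1 − (33/81)(0−1) = 38/27
ω_r/ω_c = 38/27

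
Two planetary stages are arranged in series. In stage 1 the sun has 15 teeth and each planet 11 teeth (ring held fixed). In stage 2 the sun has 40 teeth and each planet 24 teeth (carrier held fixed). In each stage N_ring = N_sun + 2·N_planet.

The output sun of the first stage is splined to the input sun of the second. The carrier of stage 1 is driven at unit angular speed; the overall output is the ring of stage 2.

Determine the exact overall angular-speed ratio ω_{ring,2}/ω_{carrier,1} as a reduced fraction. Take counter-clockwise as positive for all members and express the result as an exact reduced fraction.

-52/33

Stage 1: N_ring = 15 + 2·11 = 37
Stage 1: 15(ω_s−ω_c) = −37(ω_r−ω_c),  ω_r=0, ω_c=1
Stage 1: ω_s = 1 − (37/15)(0−1) = 52/15
  ⇒ ω_s¹/ω_c¹ = 52/15
Stage 2: N_ring = 40 + 2·24 = 88
Stage 2: 40(ω_s−ω_c) = −88(ω_r−ω_c),  ω_c=0, ω_s=1
Stage 2: ω_r = 0 − (40/88)(1−0) = -5/11
  ⇒ ω_r²/ω_s² = -5/11
Coupling ω_s² = ω_s¹ ⇒ overall = 52/15 × -5/11 = -52/33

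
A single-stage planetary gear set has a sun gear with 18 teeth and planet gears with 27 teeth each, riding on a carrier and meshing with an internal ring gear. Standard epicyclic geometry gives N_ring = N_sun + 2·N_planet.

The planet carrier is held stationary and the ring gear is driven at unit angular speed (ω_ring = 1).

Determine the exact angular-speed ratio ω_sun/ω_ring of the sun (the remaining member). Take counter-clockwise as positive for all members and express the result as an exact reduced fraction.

N_ring = 18 + 2·27 = 72
18(ω_s−ω_c) = −72(ω_r−ω_c),  ω_c=0, ω_r=1
ω_s = 0 − (72/18)(1−0) = -4
ω_s/ω_r = -4

-4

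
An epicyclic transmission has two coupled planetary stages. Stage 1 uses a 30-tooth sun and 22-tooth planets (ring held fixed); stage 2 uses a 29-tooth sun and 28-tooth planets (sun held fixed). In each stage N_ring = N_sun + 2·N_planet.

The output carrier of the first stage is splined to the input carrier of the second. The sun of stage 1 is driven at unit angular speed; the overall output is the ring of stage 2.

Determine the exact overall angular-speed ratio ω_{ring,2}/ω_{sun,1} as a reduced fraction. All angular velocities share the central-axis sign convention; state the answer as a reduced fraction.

Stage 1: N_ring = 30 + 2·22 = 74
Stage 1: 30(ω_s−ω_c) = −74(ω_r−ω_c),  ω_r=0, ω_s=1
Stage 1: 30(1−ω_c) = −74(0−ω_c)  ⇒  104ω_c = 30  ⇒  ω_c = 15/52
  ⇒ ω_c¹/ω_s¹ = 15/52
Stage 2: N_ring = 29 + 2·28 = 85
Stage 2: 29(ω_s−ω_c) = −85(ω_r−ω_c),  ω_s=0, ω_c=1
Stage 2: ω_r = 1 − (29/85)(0−1) = 114/85
  ⇒ ω_r²/ω_c² = 114/85
Coupling ω_c² = ω_c¹ ⇒ overall = 15/52 × 114/85 = 171/442

171/442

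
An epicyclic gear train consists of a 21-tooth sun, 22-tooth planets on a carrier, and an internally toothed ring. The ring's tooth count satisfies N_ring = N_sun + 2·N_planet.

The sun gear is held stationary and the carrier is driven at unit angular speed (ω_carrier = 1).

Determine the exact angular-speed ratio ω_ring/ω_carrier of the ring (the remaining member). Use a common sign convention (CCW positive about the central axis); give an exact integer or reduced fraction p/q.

86/65

N_ring = 21 + 2·22 = 65
21(ω_s−ω_c) = −65(ω_r−ω_c),  ω_s=0, ω_c=1
ω_r = 1 − (21/65)(0−1) = 86/65
ω_r/ω_c = 86/65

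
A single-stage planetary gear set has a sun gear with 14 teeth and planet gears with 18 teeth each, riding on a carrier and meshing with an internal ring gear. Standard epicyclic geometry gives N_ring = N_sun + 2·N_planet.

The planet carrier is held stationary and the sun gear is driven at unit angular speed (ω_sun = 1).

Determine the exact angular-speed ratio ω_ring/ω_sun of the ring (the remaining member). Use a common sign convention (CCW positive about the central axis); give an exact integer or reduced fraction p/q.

-7/25

N_ring = 14 + 2·18 = 50
14(ω_s−ω_c) = −50(ω_r−ω_c),  ω_c=0, ω_s=1
ω_r = 0 − (14/50)(1−0) = -7/25
ω_r/ω_s = -7/25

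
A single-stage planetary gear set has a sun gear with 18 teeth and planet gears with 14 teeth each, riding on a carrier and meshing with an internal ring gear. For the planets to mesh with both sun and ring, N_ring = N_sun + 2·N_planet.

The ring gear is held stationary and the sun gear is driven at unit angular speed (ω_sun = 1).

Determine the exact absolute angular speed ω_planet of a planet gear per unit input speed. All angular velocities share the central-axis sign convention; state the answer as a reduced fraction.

-9/14

N_ring = 18 + 2·14 = 46
18(ω_s−ω_c) = −46(ω_r−ω_c),  ω_r=0, ω_s=1
18(1−ω_c) = −46(0−ω_c)  ⇒  64ω_c = 18  ⇒  ω_c = 9/32
sun–planet: 18·(1−9/32) = −14·(ω_p−ω_c)  ⇒  ω_p−ω_c = −(18/14)·(23/32) = -207/224
ω_p = 9/32 − 207/224 = -9/14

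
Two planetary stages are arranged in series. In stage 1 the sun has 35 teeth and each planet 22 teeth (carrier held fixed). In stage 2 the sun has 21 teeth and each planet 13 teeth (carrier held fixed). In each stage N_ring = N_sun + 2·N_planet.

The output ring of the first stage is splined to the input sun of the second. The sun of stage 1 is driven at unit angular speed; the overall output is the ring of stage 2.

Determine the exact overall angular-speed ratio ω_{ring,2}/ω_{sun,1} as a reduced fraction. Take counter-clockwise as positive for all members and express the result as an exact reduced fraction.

735/3713

Stage 1: N_ring = 35 + 2·22 = 79
Stage 1: 35(ω_s−ω_c) = −79(ω_r−ω_c),  ω_c=0, ω_s=1
Stage 1: ω_r = 0 − (35/79)(1−0) = -35/79
  ⇒ ω_r¹/ω_s¹ = -35/79
Stage 2: N_ring = 21 + 2·13 = 47
Stage 2: 21(ω_s−ω_c) = −47(ω_r−ω_c),  ω_c=0, ω_s=1
Stage 2: ω_r = 0 − (21/47)(1−0) = -21/47
  ⇒ ω_r²/ω_s² = -21/47
Coupling ω_s² = ω_r¹ ⇒ overall = -35/79 × -21/47 = 735/3713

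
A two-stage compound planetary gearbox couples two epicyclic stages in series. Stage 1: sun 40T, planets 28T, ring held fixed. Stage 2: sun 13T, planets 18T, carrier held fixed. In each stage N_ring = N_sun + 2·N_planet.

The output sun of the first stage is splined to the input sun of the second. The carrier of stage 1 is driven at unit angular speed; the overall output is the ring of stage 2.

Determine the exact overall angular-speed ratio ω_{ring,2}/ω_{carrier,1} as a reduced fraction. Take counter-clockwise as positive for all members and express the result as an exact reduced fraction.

Stage 1: N_ring = 40 + 2·28 = 96
Stage 1: 40(ω_s−ω_c) = −96(ω_r−ω_c),  ω_r=0, ω_c=1
Stage 1: ω_s = 1 − (96/40)(0−1) = 17/5
  ⇒ ω_s¹/ω_c¹ = 17/5
Stage 2: N_ring = 13 + 2·18 = 49
Stage 2: 13(ω_s−ω_c) = −49(ω_r−ω_c),  ω_c=0, ω_s=1
Stage 2: ω_r = 0 − (13/49)(1−0) = -13/49
  ⇒ ω_r²/ω_s² = -13/49
Coupling ω_s² = ω_s¹ ⇒ overall = 17/5 × -13/49 = -221/245

-221/245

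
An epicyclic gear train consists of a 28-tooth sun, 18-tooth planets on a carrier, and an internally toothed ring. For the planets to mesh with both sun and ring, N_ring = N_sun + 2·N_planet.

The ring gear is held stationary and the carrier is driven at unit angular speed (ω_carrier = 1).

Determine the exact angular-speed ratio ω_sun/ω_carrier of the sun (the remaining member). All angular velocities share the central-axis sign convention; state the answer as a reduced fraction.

N_ring = 28 + 2·18 = 64
28(ω_s−ω_c) = −64(ω_r−ω_c),  ω_r=0, ω_c=1
ω_s = 1 − (64/28)(0−1) = 23/7
ω_s/ω_c = 23/7

23/7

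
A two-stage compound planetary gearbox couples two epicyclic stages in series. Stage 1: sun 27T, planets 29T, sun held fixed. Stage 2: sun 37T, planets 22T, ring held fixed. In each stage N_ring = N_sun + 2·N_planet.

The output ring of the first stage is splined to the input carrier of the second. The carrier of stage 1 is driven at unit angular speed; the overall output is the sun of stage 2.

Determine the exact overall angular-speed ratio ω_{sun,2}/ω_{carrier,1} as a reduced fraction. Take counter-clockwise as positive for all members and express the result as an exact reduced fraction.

Stage 1: N_ring = 27 + 2·29 = 85
Stage 1: 27(ω_s−ω_c) = −85(ω_r−ω_c),  ω_s=0, ω_c=1
Stage 1: ω_r = 1 − (27/85)(0−1) = 112/85
  ⇒ ω_r¹/ω_c¹ = 112/85
Stage 2: N_ring = 37 + 2·22 = 81
Stage 2: 37(ω_s−ω_c) = −81(ω_r−ω_c),  ω_r=0, ω_c=1
Stage 2: ω_s = 1 − (81/37)(0−1) = 118/37
  ⇒ ω_s²/ω_c² = 118/37
Coupling ω_c² = ω_r¹ ⇒ overall = 112/85 × 118/37 = 13216/3145

13216/3145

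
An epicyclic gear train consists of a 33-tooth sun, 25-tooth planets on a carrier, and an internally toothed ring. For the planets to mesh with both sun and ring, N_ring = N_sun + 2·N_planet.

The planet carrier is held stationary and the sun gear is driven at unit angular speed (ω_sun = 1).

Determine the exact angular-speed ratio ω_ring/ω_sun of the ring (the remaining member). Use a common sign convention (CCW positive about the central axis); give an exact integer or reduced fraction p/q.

N_ring = 33 + 2·25 = 83
33(ω_s−ω_c) = −83(ω_r−ω_c),  ω_c=0, ω_s=1
ω_r = 0 − (33/83)(1−0) = -33/83
ω_r/ω_s = -33/83

-33/83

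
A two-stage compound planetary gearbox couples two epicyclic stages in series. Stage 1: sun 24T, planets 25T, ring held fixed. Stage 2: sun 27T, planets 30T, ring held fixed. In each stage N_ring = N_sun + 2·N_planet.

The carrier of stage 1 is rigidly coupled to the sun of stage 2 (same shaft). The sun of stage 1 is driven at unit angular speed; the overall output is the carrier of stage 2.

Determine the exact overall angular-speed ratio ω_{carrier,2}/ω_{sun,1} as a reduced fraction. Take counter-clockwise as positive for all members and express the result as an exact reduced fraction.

Stage 1: N_ring = 24 + 2·25 = 74
Stage 1: 24(ω_s−ω_c) = −74(ω_r−ω_c),  ω_r=0, ω_s=1
Stage 1: 24(1−ω_c) = −74(0−ω_c)  ⇒  98ω_c = 24  ⇒  ω_c = 12/49
  ⇒ ω_c¹/ω_s¹ = 12/49
Stage 2: N_ring = 27 + 2·30 = 87
Stage 2: 27(ω_s−ω_c) = −87(ω_r−ω_c),  ω_r=0, ω_s=1
Stage 2: 27(1−ω_c) = −87(0−ω_c)  ⇒  114ω_c = 27  ⇒  ω_c = 9/38
  ⇒ ω_c²/ω_s² = 9/38
Coupling ω_s² = ω_c¹ ⇒ overall = 12/49 × 9/38 = 54/931

54/931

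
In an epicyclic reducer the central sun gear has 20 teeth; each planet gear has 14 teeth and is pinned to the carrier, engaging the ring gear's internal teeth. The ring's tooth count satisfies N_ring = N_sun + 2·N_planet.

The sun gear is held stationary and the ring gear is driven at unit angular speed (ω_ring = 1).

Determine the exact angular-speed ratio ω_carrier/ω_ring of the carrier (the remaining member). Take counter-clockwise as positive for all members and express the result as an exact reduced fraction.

12/17

N_ring = 20 + 2·14 = 48
20(ω_s−ω_c) = −48(ω_r−ω_c),  ω_s=0, ω_r=1
20(0−ω_c) = −48(1−ω_c)  ⇒  68ω_c = 48  ⇒  ω_c = 12/17
ω_c/ω_r = 12/17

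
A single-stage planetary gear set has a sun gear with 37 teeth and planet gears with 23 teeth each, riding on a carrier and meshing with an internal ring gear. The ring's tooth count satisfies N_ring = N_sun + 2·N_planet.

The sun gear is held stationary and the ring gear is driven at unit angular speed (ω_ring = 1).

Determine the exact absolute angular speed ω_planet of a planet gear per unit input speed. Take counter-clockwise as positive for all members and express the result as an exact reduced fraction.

83/46

N_ring = 37 + 2·23 = 83
37(ω_s−ω_c) = −83(ω_r−ω_c),  ω_s=0, ω_r=1
37(0−ω_c) = −83(1−ω_c)  ⇒  120ω_c = 83  ⇒  ω_c = 83/120
sun–planet: 37·(0−83/120) = −23·(ω_p−ω_c)  ⇒  ω_p−ω_c = −(37/23)·(-83/120) = 3071/2760
ω_p = 83/120 + 3071/2760 = 83/46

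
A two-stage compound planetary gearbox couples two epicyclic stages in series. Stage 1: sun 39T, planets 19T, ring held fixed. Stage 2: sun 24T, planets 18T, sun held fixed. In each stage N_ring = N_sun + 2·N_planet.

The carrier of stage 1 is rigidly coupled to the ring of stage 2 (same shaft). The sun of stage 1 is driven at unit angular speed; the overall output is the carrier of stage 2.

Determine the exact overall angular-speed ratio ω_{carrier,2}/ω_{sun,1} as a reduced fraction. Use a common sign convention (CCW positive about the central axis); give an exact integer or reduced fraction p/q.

Stage 1: N_ring = 39 + 2·19 = 77
Stage 1: 39(ω_s−ω_c) = −77(ω_r−ω_c),  ω_r=0, ω_s=1
Stage 1: 39(1−ω_c) = −77(0−ω_c)  ⇒  116ω_c = 39  ⇒  ω_c = 39/116
  ⇒ ω_c¹/ω_s¹ = 39/116
Stage 2: N_ring = 24 + 2·18 = 60
Stage 2: 24(ω_s−ω_c) = −60(ω_r−ω_c),  ω_s=0, ω_r=1
Stage 2: 24(0−ω_c) = −60(1−ω_c)  ⇒  84ω_c = 60  ⇒  ω_c = 5/7
  ⇒ ω_c²/ω_r² = 5/7
Coupling ω_r² = ω_c¹ ⇒ overall = 39/116 × 5/7 = 195/812

195/812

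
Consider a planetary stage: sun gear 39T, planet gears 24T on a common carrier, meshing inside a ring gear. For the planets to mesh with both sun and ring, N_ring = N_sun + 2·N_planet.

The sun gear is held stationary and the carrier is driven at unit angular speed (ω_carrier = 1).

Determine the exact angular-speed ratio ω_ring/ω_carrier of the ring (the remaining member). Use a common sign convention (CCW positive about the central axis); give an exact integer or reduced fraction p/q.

N_ring = 39 + 2·24 = 87
39(ω_s−ω_c) = −87(ω_r−ω_c),  ω_s=0, ω_c=1
ω_r = 1 − (39/87)(0−1) = 42/29
ω_r/ω_c = 42/29

42/29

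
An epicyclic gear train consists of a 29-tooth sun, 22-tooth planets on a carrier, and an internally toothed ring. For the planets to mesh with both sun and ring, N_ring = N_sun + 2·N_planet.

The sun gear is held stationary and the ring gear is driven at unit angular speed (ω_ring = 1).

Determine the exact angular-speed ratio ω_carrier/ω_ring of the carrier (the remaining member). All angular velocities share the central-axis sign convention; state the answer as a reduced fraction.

73/102

N_ring = 29 + 2·22 = 73
29(ω_s−ω_c) = −73(ω_r−ω_c),  ω_s=0, ω_r=1
29(0−ω_c) = −73(1−ω_c)  ⇒  102ω_c = 73  ⇒  ω_c = 73/102
ω_c/ω_r = 73/102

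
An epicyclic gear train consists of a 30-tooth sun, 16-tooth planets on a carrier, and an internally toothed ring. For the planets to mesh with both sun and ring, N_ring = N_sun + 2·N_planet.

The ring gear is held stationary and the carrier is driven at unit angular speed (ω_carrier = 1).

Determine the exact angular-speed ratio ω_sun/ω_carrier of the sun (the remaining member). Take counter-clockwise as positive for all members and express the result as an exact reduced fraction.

N_ring = 30 + 2·16 = 62
30(ω_s−ω_c) = −62(ω_r−ω_c),  ω_r=0, ω_c=1
ω_s = 1 − (62/30)(0−1) = 46/15
ω_s/ω_c = 46/15

46/15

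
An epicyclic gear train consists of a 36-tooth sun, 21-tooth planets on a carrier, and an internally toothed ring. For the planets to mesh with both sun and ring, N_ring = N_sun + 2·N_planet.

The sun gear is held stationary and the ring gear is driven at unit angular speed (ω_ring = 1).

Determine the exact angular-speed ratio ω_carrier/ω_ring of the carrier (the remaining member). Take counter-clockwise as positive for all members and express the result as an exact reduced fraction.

13/19

N_ring = 36 + 2·21 = 78
36(ω_s−ω_c) = −78(ω_r−ω_c),  ω_s=0, ω_r=1
36(0−ω_c) = −78(1−ω_c)  ⇒  114ω_c = 78  ⇒  ω_c = 13/19
ω_c/ω_r = 13/19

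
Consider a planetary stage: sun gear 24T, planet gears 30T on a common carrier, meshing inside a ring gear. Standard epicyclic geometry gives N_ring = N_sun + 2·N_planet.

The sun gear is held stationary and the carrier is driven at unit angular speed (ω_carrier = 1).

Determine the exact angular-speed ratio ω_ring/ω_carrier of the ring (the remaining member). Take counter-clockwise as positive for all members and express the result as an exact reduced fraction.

9/7

N_ring = 24 + 2·30 = 84
24(ω_s−ω_c) = −84(ω_r−ω_c),  ω_s=0, ω_c=1
ω_r = 1 − (24/84)(0−1) = 9/7
ω_r/ω_c = 9/7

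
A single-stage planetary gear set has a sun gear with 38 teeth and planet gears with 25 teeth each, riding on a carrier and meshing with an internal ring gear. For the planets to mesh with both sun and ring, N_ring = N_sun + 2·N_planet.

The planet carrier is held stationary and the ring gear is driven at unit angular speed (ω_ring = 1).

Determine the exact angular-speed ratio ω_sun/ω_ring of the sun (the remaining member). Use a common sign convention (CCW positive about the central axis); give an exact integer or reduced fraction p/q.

-44/19

N_ring = 38 + 2·25 = 88
38(ω_s−ω_c) = −88(ω_r−ω_c),  ω_c=0, ω_r=1
ω_s = 0 − (88/38)(1−0) = -44/19
ω_s/ω_r = -44/19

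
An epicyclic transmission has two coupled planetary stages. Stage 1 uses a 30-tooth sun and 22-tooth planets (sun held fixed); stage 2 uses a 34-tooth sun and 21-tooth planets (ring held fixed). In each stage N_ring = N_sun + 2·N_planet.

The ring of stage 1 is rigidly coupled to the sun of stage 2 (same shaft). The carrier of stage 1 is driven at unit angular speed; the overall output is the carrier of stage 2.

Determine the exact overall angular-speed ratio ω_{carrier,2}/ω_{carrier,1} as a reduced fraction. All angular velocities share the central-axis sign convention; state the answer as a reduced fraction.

884/2035

Stage 1: N_ring = 30 + 2·22 = 74
Stage 1: 30(ω_s−ω_c) = −74(ω_r−ω_c),  ω_s=0, ω_c=1
Stage 1: ω_r = 1 − (30/74)(0−1) = 52/37
  ⇒ ω_r¹/ω_c¹ = 52/37
Stage 2: N_ring = 34 + 2·21 = 76
Stage 2: 34(ω_s−ω_c) = −76(ω_r−ω_c),  ω_r=0, ω_s=1
Stage 2: 34(1−ω_c) = −76(0−ω_c)  ⇒  110ω_c = 34  ⇒  ω_c = 17/55
  ⇒ ω_c²/ω_s² = 17/55
Coupling ω_s² = ω_r¹ ⇒ overall = 52/37 × 17/55 = 884/2035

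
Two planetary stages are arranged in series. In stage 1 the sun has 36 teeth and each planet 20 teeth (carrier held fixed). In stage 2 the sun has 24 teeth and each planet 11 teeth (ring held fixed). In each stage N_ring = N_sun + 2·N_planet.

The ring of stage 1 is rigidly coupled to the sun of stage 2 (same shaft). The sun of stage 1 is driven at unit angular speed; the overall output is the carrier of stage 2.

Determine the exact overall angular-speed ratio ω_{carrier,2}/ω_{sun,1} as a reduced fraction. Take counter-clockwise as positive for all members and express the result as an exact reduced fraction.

Stage 1: N_ring = 36 + 2·20 = 76
Stage 1: 36(ω_s−ω_c) = −76(ω_r−ω_c),  ω_c=0, ω_s=1
Stage 1: ω_r = 0 − (36/76)(1−0) = -9/19
  ⇒ ω_r¹/ω_s¹ = -9/19
Stage 2: N_ring = 24 + 2·11 = 46
Stage 2: 24(ω_s−ω_c) = −46(ω_r−ω_c),  ω_r=0, ω_s=1
Stage 2: 24(1−ω_c) = −46(0−ω_c)  ⇒  70ω_c = 24  ⇒  ω_c = 12/35
  ⇒ ω_c²/ω_s² = 12/35
Coupling ω_s² = ω_r¹ ⇒ overall = -9/19 × 12/35 = -108/665

-108/665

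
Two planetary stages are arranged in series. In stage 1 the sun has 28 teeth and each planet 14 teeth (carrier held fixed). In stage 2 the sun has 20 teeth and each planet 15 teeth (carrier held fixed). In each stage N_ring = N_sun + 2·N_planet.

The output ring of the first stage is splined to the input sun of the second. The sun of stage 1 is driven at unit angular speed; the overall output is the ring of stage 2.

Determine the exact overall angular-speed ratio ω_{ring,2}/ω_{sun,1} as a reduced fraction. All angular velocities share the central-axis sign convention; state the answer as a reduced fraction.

1/5

Stage 1: N_ring = 28 + 2·14 = 56
Stage 1: 28(ω_s−ω_c) = −56(ω_r−ω_c),  ω_c=0, ω_s=1
Stage 1: ω_r = 0 − (28/56)(1−0) = -1/2
  ⇒ ω_r¹/ω_s¹ = -1/2
Stage 2: N_ring = 20 + 2·15 = 50
Stage 2: 20(ω_s−ω_c) = −50(ω_r−ω_c),  ω_c=0, ω_s=1
Stage 2: ω_r = 0 − (20/50)(1−0) = -2/5
  ⇒ ω_r²/ω_s² = -2/5
Coupling ω_s² = ω_r¹ ⇒ overall = -1/2 × -2/5 = 1/5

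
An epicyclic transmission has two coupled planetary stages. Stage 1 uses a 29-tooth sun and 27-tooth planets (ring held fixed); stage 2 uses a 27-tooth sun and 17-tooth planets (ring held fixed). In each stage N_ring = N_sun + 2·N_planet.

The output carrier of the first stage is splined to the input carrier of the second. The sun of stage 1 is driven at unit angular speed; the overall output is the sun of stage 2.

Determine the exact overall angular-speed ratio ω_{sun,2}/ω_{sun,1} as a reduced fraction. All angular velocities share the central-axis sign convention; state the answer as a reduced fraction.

319/378

Stage 1: N_ring = 29 + 2·27 = 83
Stage 1: 29(ω_s−ω_c) = −83(ω_r−ω_c),  ω_r=0, ω_s=1
Stage 1: 29(1−ω_c) = −83(0−ω_c)  ⇒  112ω_c = 29  ⇒  ω_c = 29/112
  ⇒ ω_c¹/ω_s¹ = 29/112
Stage 2: N_ring = 27 + 2·17 = 61
Stage 2: 27(ω_s−ω_c) = −61(ω_r−ω_c),  ω_r=0, ω_c=1
Stage 2: ω_s = 1 − (61/27)(0−1) = 88/27
  ⇒ ω_s²/ω_c² = 88/27
Coupling ω_c² = ω_c¹ ⇒ overall = 29/112 × 88/27 = 319/378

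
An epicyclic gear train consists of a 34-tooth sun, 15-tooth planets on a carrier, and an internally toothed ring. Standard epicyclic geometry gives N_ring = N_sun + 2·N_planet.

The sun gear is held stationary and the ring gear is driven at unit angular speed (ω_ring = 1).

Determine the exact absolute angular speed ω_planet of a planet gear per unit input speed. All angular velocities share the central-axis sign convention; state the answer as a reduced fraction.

32/15

N_ring = 34 + 2·15 = 64
34(ω_s−ω_c) = −64(ω_r−ω_c),  ω_s=0, ω_r=1
34(0−ω_c) = −64(1−ω_c)  ⇒  98ω_c = 64  ⇒  ω_c = 32/49
sun–planet: 34·(0−32/49) = −15·(ω_p−ω_c)  ⇒  ω_p−ω_c = −(34/15)·(-32/49) = 1088/735
ω_p = 32/49 + 1088/735 = 32/15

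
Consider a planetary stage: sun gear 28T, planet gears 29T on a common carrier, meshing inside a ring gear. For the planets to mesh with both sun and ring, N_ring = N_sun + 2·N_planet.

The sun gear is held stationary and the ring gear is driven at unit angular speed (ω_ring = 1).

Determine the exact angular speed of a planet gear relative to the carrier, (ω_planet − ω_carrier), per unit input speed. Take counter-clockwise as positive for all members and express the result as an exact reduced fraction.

1204/1653

N_ring = 28 + 2·29 = 86
28(ω_s−ω_c) = −86(ω_r−ω_c),  ω_s=0, ω_r=1
28(0−ω_c) = −86(1−ω_c)  ⇒  114ω_c = 86  ⇒  ω_c = 43/57
sun–planet: 28·(0−43/57) = −29·(ω_p−ω_c)  ⇒  ω_p−ω_c = −(28/29)·(-43/57) = 1204/1653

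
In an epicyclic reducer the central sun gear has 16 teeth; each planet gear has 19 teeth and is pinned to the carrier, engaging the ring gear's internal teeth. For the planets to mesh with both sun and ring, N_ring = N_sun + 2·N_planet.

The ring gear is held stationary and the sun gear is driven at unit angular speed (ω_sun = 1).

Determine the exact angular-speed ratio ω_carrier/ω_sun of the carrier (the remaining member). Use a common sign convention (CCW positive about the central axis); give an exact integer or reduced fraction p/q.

N_ring = 16 + 2·19 = 54
16(ω_s−ω_c) = −54(ω_r−ω_c),  ω_r=0, ω_s=1
16(1−ω_c) = −54(0−ω_c)  ⇒  70ω_c = 16  ⇒  ω_c = 8/35
ω_c/ω_s = 8/35

8/35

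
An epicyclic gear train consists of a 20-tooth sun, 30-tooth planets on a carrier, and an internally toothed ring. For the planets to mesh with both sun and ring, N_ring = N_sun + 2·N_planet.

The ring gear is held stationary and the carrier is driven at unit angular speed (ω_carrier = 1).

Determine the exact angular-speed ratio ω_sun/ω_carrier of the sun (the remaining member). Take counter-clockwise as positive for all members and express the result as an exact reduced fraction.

N_ring = 20 + 2·30 = 80
20(ω_s−ω_c) = −80(ω_r−ω_c),  ω_r=0, ω_c=1
ω_s = 1 − (80/20)(0−1) = 5
ω_s/ω_c = 5

5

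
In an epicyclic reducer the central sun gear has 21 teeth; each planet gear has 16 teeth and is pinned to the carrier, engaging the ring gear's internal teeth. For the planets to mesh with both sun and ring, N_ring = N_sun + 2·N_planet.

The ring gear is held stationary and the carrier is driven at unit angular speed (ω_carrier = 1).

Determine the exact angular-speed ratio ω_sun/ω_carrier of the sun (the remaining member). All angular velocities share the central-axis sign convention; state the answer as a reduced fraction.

74/21

N_ring = 21 + 2·16 = 53
21(ω_s−ω_c) = −53(ω_r−ω_c),  ω_r=0, ω_c=1
ω_s = 1 − (53/21)(0−1) = 74/21
ω_s/ω_c = 74/21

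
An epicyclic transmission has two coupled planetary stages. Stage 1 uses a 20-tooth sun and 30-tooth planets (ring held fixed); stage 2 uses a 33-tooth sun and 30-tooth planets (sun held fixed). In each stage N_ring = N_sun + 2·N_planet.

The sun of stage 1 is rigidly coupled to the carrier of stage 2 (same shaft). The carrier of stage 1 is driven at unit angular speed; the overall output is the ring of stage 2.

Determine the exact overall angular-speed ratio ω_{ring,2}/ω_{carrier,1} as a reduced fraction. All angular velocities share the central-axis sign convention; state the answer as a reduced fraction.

210/31

Stage 1: N_ring = 20 + 2·30 = 80
Stage 1: 20(ω_s−ω_c) = −80(ω_r−ω_c),  ω_r=0, ω_c=1
Stage 1: ω_s = 1 − (80/20)(0−1) = 5
  ⇒ ω_s¹/ω_c¹ = 5
Stage 2: N_ring = 33 + 2·30 = 93
Stage 2: 33(ω_s−ω_c) = −93(ω_r−ω_c),  ω_s=0, ω_c=1
Stage 2: ω_r = 1 − (33/93)(0−1) = 42/31
  ⇒ ω_r²/ω_c² = 42/31
Coupling ω_c² = ω_s¹ ⇒ overall = 5 × 42/31 = 210/31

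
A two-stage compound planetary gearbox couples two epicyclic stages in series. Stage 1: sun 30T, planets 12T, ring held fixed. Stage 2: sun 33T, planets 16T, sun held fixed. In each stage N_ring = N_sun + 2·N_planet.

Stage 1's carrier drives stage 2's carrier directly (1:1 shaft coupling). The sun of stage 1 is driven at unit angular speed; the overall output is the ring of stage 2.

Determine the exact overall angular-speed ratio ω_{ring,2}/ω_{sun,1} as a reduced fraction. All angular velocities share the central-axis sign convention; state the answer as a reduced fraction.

Stage 1: N_ring = 30 + 2·12 = 54
Stage 1: 30(ω_s−ω_c) = −54(ω_r−ω_c),  ω_r=0, ω_s=1
Stage 1: 30(1−ω_c) = −54(0−ω_c)  ⇒  84ω_c = 30  ⇒  ω_c = 5/14
  ⇒ ω_c¹/ω_s¹ = 5/14
Stage 2: N_ring = 33 + 2·16 = 65
Stage 2: 33(ω_s−ω_c) = −65(ω_r−ω_c),  ω_s=0, ω_c=1
Stage 2: ω_r = 1 − (33/65)(0−1) = 98/65
  ⇒ ω_r²/ω_c² = 98/65
Coupling ω_c² = ω_c¹ ⇒ overall = 5/14 × 98/65 = 7/13

7/13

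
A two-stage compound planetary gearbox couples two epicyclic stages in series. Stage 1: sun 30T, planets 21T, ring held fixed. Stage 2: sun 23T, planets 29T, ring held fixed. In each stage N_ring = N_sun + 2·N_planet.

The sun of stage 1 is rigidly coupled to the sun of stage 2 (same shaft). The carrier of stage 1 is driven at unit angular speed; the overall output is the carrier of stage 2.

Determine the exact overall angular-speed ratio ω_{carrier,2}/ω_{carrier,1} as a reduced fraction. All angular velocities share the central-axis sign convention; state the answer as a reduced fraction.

391/520

Stage 1: N_ring = 30 + 2·21 = 72
Stage 1: 30(ω_s−ω_c) = −72(ω_r−ω_c),  ω_r=0, ω_c=1
Stage 1: ω_s = 1 − (72/30)(0−1) = 17/5
  ⇒ ω_s¹/ω_c¹ = 17/5
Stage 2: N_ring = 23 + 2·29 = 81
Stage 2: 23(ω_s−ω_c) = −81(ω_r−ω_c),  ω_r=0, ω_s=1
Stage 2: 23(1−ω_c) = −81(0−ω_c)  ⇒  104ω_c = 23  ⇒  ω_c = 23/104
  ⇒ ω_c²/ω_s² = 23/104
Coupling ω_s² = ω_s¹ ⇒ overall = 17/5 × 23/104 = 391/520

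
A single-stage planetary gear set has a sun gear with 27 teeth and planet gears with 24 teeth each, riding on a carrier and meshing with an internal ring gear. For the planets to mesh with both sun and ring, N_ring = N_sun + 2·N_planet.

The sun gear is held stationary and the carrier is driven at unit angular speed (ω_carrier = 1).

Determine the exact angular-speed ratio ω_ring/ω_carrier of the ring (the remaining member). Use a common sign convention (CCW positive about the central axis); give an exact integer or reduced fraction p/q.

N_ring = 27 + 2·24 = 75
27(ω_s−ω_c) = −75(ω_r−ω_c),  ω_s=0, ω_c=1
ω_r = 1 − (27/75)(0−1) = 34/25
ω_r/ω_c = 34/25

34/25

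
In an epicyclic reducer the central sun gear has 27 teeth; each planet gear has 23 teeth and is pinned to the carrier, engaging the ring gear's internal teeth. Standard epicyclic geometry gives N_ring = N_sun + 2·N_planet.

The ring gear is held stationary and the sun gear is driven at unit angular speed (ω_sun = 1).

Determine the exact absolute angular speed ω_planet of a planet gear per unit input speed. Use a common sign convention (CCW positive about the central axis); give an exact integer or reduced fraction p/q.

-27/46

N_ring = 27 + 2·23 = 73
27(ω_s−ω_c) = −73(ω_r−ω_c),  ω_r=0, ω_s=1
27(1−ω_c) = −73(0−ω_c)  ⇒  100ω_c = 27  ⇒  ω_c = 27/100
sun–planet: 27·(1−27/100) = −23·(ω_p−ω_c)  ⇒  ω_p−ω_c = −(27/23)·(73/100) = -1971/2300
ω_p = 27/100 − 1971/2300 = -27/46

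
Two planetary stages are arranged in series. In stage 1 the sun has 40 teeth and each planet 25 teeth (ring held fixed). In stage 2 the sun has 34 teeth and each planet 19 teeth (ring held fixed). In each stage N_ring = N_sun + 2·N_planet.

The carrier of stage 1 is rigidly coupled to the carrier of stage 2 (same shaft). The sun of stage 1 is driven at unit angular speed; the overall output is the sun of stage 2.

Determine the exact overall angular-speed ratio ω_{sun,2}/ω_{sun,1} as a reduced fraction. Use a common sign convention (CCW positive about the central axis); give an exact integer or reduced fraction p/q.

Stage 1: N_ring = 40 + 2·25 = 90
Stage 1: 40(ω_s−ω_c) = −90(ω_r−ω_c),  ω_r=0, ω_s=1
Stage 1: 40(1−ω_c) = −90(0−ω_c)  ⇒  130ω_c = 40  ⇒  ω_c = 4/13
  ⇒ ω_c¹/ω_s¹ = 4/13
Stage 2: N_ring = 34 + 2·19 = 72
Stage 2: 34(ω_s−ω_c) = −72(ω_r−ω_c),  ω_r=0, ω_c=1
Stage 2: ω_s = 1 − (72/34)(0−1) = 53/17
  ⇒ ω_s²/ω_c² = 53/17
Coupling ω_c² = ω_c¹ ⇒ overall = 4/13 × 53/17 = 212/221

212/221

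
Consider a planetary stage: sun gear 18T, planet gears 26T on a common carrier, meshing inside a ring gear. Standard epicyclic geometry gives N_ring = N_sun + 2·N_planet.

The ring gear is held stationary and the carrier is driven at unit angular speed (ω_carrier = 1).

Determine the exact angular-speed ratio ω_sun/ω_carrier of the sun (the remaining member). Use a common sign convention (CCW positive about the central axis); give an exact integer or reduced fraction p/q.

N_ring = 18 + 2·26 = 70
18(ω_s−ω_c) = −70(ω_r−ω_c),  ω_r=0, ω_c=1
ω_s = 1 − (70/18)(0−1) = 44/9
ω_s/ω_c = 44/9

44/9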